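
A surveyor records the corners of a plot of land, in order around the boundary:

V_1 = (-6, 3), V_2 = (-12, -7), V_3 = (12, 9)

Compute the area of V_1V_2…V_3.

72

Σ = (78) + (-24) + (90) = 144
Area = |Σ|/2 = 72.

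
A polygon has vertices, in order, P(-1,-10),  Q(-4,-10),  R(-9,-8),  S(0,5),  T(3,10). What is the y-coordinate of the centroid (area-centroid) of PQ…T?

Apply Gauss's area formula. First the cross-terms c_i = x_i·y_{i+1} − x_{i+1}·y_i:
  -30, -58, -45, -15, -20  ⇒  2A = -168, A = -84.
Then Σ (y_i + y_{i+1})·c_i = 1554, so ȳ = 1554 / (6·(-84)) = -37/12.

-37/12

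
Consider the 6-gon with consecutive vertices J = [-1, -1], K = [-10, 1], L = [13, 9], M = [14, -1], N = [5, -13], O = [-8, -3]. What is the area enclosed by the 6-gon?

Apply the shoelace (surveyor's) formula: 2A = Σ (x_i·y_{i+1} − x_{i+1}·y_i), indices taken mod 6.
Σ = (-11) + (-103) + (-139) + (-177) + (-119) + (5) = -544
Area = |Σ|/2 = 272.

272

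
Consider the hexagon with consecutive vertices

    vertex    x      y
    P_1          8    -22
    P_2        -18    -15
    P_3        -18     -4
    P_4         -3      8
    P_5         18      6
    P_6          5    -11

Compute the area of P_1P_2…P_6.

641

Σ = (-516) + (-198) + (-156) + (-162) + (-228) + (-22) = -1282
Area = |Σ|/2 = 641.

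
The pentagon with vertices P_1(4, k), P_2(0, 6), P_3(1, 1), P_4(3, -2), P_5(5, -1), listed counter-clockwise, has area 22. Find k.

The doubled signed area Σ (x_i y_{i+1} − x_{i+1} y_i) is linear in k.
With k=0 it equals 24; the coefficient of k is 5 (from the two edges through P_1).
So 5·k + 24 = 2·22 = 44 ⇒ k = 4.

4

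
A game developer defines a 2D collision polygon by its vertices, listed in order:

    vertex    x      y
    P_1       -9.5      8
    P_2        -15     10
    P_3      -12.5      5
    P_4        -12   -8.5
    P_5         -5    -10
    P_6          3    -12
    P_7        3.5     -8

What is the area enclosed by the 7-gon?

Apply the surveyor's formula: 2A = Σ (x_i·y_{i+1} − x_{i+1}·y_i), indices taken mod 7.
P_1→P_2: (-9.5)(10) − (-15)(8) = 25
P_2→P_3: (-15)(5) − (-12.5)(10) = 50
P_3→P_4: (-12.5)(-8.5) − (-12)(5) = 166.25
P_4→P_5: (-12)(-10) − (-5)(-8.5) = 77.5
P_5→P_6: (-5)(-12) − (3)(-10) = 90
P_6→P_7: (3)(-8) − (3.5)(-12) = 18
P_7→P_1: (3.5)(8) − (-9.5)(-8) = -48
Σ = 378.75
Area = |Σ|/2 = 189.375.

189.375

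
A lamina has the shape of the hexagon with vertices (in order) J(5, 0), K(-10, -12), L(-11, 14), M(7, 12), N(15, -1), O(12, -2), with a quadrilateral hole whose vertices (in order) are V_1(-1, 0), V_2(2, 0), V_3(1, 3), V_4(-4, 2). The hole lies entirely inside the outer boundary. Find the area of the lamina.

Outer boundary:
Σ = (-60) + (-272) + (-230) + (-187) + (-18) + (10) = -757
Area = |Σ|/2 = 378.5.
Hole:
Σ = (0) + (6) + (14) + (2) = 22
Area = |Σ|/2 = 11.
Net area = 378.5 − 11 = 367.5.

367.5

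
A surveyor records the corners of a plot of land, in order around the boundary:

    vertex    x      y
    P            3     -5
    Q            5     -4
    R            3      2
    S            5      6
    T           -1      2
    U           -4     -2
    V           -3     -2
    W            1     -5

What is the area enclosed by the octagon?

49

P→Q: (3)(-4) − (5)(-5) = 13
Q→R: (5)(2) − (3)(-4) = 22
R→S: (3)(6) − (5)(2) = 8
S→T: (5)(2) − (-1)(6) = 16
T→U: (-1)(-2) − (-4)(2) = 10
U→V: (-4)(-2) − (-3)(-2) = 2
V→W: (-3)(-5) − (1)(-2) = 17
W→P: (1)(-5) − (3)(-5) = 10
Σ = 98
Area = |Σ|/2 = 49.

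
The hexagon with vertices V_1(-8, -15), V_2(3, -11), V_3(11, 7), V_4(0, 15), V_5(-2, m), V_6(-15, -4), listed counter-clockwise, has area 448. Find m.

Write out the shoelace sum; only the two edges meeting at V_5 involve m:
2·Area = [(0·m − (-2)·15) + ((-2)·(-4) − (-15)·m)] + 633
       = 15·m + 671 = 896
⇒ m = 15.

15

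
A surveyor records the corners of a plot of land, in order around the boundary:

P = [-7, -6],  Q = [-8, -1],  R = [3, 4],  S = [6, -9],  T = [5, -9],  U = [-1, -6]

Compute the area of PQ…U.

P→Q: (-7)(-1) − (-8)(-6) = -41
Q→R: (-8)(4) − (3)(-1) = -29
R→S: (3)(-9) − (6)(4) = -51
S→T: (6)(-9) − (5)(-9) = -9
T→U: (5)(-6) − (-1)(-9) = -39
U→P: (-1)(-6) − (-7)(-6) = -36
Σ = -205
Area = |Σ|/2 = 102.5.

102.5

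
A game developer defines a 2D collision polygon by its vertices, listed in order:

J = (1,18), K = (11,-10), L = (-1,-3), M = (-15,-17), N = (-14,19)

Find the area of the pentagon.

Σ = (-208) + (-43) + (-28) + (-523) + (-271) = -1073
Area = |Σ|/2 = 536.5.

536.5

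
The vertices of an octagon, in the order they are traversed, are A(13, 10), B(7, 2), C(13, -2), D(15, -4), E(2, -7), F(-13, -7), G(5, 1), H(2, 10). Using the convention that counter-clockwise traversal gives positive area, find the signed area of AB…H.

-174

Apply the shoelace formula: 2A = Σ (x_i·y_{i+1} − x_{i+1}·y_i), indices taken mod 8.
Σ = (-44) + (-40) + (-22) + (-97) + (-105) + (22) + (48) + (-110) = -348
Signed area = Σ/2 = -174 (negative ⇒ clockwise traversal).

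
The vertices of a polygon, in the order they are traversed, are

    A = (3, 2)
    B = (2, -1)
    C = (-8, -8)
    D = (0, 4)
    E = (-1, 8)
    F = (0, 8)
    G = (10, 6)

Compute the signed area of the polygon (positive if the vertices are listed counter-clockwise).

Σ = (-7) + (-24) + (-32) + (4) + (-8) + (-80) + (2) = -145
Signed area = Σ/2 = -72.5 (negative ⇒ clockwise traversal).

-72.5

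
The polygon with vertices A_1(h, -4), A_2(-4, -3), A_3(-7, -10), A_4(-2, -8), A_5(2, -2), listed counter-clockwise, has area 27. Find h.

The doubled signed area Σ (x_i y_{i+1} − x_{i+1} y_i) is linear in h.
With h=0 it equals 51; the coefficient of h is -1 (from the two edges through A_1).
So -1·h + 51 = 2·27 = 54 ⇒ h = -3.

-3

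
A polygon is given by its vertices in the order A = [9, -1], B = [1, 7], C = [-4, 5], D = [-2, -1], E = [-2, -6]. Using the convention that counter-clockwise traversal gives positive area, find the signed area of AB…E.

Apply the surveyor's formula: 2A = Σ (x_i·y_{i+1} − x_{i+1}·y_i), indices taken mod 5.
Σ = (64) + (33) + (14) + (10) + (56) = 177
Signed area = Σ/2 = 88.5 (positive ⇒ counter-clockwise traversal).

88.5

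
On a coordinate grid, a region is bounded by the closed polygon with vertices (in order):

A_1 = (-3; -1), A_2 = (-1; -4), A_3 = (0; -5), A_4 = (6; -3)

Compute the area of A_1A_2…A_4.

Apply the shoelace formula: 2A = Σ (x_i·y_{i+1} − x_{i+1}·y_i), indices taken mod 4.
Σ = (11) + (5) + (30) + (-15) = 31
Area = |Σ|/2 = 15.5.

15.5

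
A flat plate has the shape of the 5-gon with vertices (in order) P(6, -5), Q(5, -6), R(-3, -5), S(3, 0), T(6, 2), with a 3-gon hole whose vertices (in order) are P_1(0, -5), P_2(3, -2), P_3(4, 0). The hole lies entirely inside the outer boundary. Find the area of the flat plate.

36

Outer boundary:
Apply Gauss's area formula: 2A = Σ (x_i·y_{i+1} − x_{i+1}·y_i), indices taken mod 5.
Cross-terms: -11, -43, 15, 6, -42  ⇒  Σ = -75
Area = |Σ|/2 = 37.5.
Hole:
Apply the surveyor's formula: 2A = Σ (x_i·y_{i+1} − x_{i+1}·y_i), indices taken mod 3.
Σ = (15) + (8) + (-20) = 3
Area = |Σ|/2 = 1.5.
Net area = 37.5 − 1.5 = 36.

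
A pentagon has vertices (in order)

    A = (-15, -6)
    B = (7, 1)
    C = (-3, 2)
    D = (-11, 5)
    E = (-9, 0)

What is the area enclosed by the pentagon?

75

Apply the surveyor's formula: 2A = Σ (x_i·y_{i+1} − x_{i+1}·y_i), indices taken mod 5.
Cross-terms: 27, 17, 7, 45, 54  ⇒  Σ = 150
Area = |Σ|/2 = 75.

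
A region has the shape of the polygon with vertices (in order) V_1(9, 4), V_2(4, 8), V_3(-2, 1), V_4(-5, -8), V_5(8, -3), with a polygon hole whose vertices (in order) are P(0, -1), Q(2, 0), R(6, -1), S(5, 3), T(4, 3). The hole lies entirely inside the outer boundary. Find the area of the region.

Outer boundary:
Apply Gauss's area formula: 2A = Σ (x_i·y_{i+1} − x_{i+1}·y_i), indices taken mod 5.
V_1→V_2: (9)(8) − (4)(4) = 56
V_2→V_3: (4)(1) − (-2)(8) = 20
V_3→V_4: (-2)(-8) − (-5)(1) = 21
V_4→V_5: (-5)(-3) − (8)(-8) = 79
V_5→V_1: (8)(4) − (9)(-3) = 59
Σ = 235
Area = |Σ|/2 = 117.5.
Hole:
Apply the shoelace (surveyor's) formula: 2A = Σ (x_i·y_{i+1} − x_{i+1}·y_i), indices taken mod 5.
P→Q: (0)(0) − (2)(-1) = 2
Q→R: (2)(-1) − (6)(0) = -2
R→S: (6)(3) − (5)(-1) = 23
S→T: (5)(3) − (4)(3) = 3
T→P: (4)(-1) − (0)(3) = -4
Σ = 22
Area = |Σ|/2 = 11.
Net area = 117.5 − 11 = 106.5.

106.5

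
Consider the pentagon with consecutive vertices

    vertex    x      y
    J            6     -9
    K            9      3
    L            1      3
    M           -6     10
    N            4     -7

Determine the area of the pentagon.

Σ = (99) + (24) + (28) + (2) + (6) = 159
Area = |Σ|/2 = 79.5.

79.5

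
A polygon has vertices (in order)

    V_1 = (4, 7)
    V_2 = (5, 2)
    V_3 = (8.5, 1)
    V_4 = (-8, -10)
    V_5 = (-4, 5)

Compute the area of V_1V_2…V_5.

V_1→V_2: (4)(2) − (5)(7) = -27
V_2→V_3: (5)(1) − (8.5)(2) = -12
V_3→V_4: (8.5)(-10) − (-8)(1) = -77
V_4→V_5: (-8)(5) − (-4)(-10) = -80
V_5→V_1: (-4)(7) − (4)(5) = -48
Σ = -244
Area = |Σ|/2 = 122.

122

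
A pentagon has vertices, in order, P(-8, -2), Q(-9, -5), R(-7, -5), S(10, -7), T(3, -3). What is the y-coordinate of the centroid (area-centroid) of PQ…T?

Apply the surveyor's formula. First the cross-terms c_i = x_i·y_{i+1} − x_{i+1}·y_i:
  22, 10, 99, -9, -30  ⇒  2A = 92, A = 46.
Then Σ (y_i + y_{i+1})·c_i = -1202, so ȳ = -1202 / (6·46) = -601/138.

-601/138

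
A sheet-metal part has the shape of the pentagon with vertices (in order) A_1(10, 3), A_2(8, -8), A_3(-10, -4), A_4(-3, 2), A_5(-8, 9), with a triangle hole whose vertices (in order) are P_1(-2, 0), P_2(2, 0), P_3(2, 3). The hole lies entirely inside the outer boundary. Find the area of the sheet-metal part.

Outer boundary:
A_1→A_2: (10)(-8) − (8)(3) = -104
A_2→A_3: (8)(-4) − (-10)(-8) = -112
A_3→A_4: (-10)(2) − (-3)(-4) = -32
A_4→A_5: (-3)(9) − (-8)(2) = -11
A_5→A_1: (-8)(3) − (10)(9) = -114
Σ = -373
Area = |Σ|/2 = 186.5.
Hole:
Σ = (0) + (6) + (6) = 12
Area = |Σ|/2 = 6.
Net area = 186.5 − 6 = 180.5.

180.5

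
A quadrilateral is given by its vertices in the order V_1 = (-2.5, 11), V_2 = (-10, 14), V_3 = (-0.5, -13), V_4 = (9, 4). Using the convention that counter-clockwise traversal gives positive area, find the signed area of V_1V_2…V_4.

Apply the surveyor's formula: 2A = Σ (x_i·y_{i+1} − x_{i+1}·y_i), indices taken mod 4.
V_1→V_2: (-2.5)(14) − (-10)(11) = 75
V_2→V_3: (-10)(-13) − (-0.5)(14) = 137
V_3→V_4: (-0.5)(4) − (9)(-13) = 115
V_4→V_1: (9)(11) − (-2.5)(4) = 109
Σ = 436
Signed area = Σ/2 = 218 (positive ⇒ counter-clockwise traversal).

218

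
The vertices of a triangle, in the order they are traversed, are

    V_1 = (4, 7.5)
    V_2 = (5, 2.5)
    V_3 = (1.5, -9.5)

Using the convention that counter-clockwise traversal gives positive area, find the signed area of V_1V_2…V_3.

Σ = (-27.5) + (-51.25) + (49.25) = -29.5
Signed area = Σ/2 = -14.75 (negative ⇒ clockwise traversal).

-14.75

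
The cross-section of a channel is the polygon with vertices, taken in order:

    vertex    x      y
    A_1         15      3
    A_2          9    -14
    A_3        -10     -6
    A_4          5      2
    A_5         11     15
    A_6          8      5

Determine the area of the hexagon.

Apply the shoelace (surveyor's) formula: 2A = Σ (x_i·y_{i+1} − x_{i+1}·y_i), indices taken mod 6.
Cross-terms: -237, -194, 10, 53, -65, -51  ⇒  Σ = -484
Area = |Σ|/2 = 242.

242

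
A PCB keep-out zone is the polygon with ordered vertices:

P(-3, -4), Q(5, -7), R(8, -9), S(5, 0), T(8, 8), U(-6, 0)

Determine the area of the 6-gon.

104.5

Σ = (41) + (11) + (45) + (40) + (48) + (24) = 209
Area = |Σ|/2 = 104.5.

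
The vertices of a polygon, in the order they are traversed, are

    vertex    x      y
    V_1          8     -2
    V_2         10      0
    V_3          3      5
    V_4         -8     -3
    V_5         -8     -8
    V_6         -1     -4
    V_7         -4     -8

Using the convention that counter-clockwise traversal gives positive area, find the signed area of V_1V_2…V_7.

Apply Gauss's area formula: 2A = Σ (x_i·y_{i+1} − x_{i+1}·y_i), indices taken mod 7.
Σ = (20) + (50) + (31) + (40) + (24) + (-8) + (72) = 229
Signed area = Σ/2 = 114.5 (positive ⇒ counter-clockwise traversal).

114.5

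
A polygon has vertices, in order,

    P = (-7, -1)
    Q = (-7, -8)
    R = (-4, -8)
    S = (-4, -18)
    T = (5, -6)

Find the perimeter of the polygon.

|PQ| = √((0)² + (-7)²) = √49 = 7
|QR| = √((3)² + (0)²) = √9 = 3
|RS| = √((0)² + (-10)²) = √100 = 10
|ST| = √((9)² + (12)²) = √225 = 15
|TP| = √((-12)² + (5)²) = √169 = 13
Perimeter = 7 + 3 + 10 + 15 + 13 = 48.

48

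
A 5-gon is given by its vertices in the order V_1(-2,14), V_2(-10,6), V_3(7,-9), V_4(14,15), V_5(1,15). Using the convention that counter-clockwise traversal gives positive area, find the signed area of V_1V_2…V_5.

323

Cross-terms: 128, 48, 231, 195, 44  ⇒  Σ = 646
Signed area = Σ/2 = 323 (positive ⇒ counter-clockwise traversal).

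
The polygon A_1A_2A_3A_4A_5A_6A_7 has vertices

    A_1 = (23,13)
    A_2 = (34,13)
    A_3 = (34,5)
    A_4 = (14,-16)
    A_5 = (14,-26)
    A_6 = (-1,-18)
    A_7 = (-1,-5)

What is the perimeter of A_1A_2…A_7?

118

|A_1A_2| = √((11)² + (0)²) = √121 = 11
|A_2A_3| = √((0)² + (-8)²) = √64 = 8
|A_3A_4| = √((-20)² + (-21)²) = √841 = 29
|A_4A_5| = √((0)² + (-10)²) = √100 = 10
|A_5A_6| = √((-15)² + (8)²) = √289 = 17
|A_6A_7| = √((0)² + (13)²) = √169 = 13
|A_7A_1| = √((24)² + (18)²) = √900 = 30
Perimeter = 11 + 8 + 29 + 10 + 17 + 13 + 30 = 118.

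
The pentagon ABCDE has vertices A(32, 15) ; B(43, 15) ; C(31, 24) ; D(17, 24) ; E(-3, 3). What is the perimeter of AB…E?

|AB| = √((11)² + (0)²) = √121 = 11
|BC| = √((-12)² + (9)²) = √225 = 15
|CD| = √((-14)² + (0)²) = √196 = 14
|DE| = √((-20)² + (-21)²) = √841 = 29
|EA| = √((35)² + (12)²) = √1369 = 37
Perimeter = 11 + 15 + 14 + 29 + 37 = 106.

106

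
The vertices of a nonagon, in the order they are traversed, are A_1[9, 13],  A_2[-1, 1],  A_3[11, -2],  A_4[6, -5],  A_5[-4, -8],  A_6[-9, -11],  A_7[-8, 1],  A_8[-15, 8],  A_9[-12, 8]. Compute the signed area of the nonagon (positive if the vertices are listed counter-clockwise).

-262

Σ = (22) + (-9) + (-43) + (-68) + (-28) + (-97) + (-49) + (-24) + (-228) = -524
Signed area = Σ/2 = -262 (negative ⇒ clockwise traversal).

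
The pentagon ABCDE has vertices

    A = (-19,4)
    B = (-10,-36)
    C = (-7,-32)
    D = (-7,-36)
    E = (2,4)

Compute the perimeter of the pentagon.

112

|AB| = √((9)² + (-40)²) = √1681 = 41
|BC| = √((3)² + (4)²) = √25 = 5
|CD| = √((0)² + (-4)²) = √16 = 4
|DE| = √((9)² + (40)²) = √1681 = 41
|EA| = √((-21)² + (0)²) = √441 = 21
Perimeter = 41 + 5 + 4 + 41 + 21 = 112.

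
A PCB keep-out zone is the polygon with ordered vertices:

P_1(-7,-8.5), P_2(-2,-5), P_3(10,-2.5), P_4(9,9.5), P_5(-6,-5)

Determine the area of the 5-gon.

Apply the shoelace formula: 2A = Σ (x_i·y_{i+1} − x_{i+1}·y_i), indices taken mod 5.
P_1→P_2: (-7)(-5) − (-2)(-8.5) = 18
P_2→P_3: (-2)(-2.5) − (10)(-5) = 55
P_3→P_4: (10)(9.5) − (9)(-2.5) = 117.5
P_4→P_5: (9)(-5) − (-6)(9.5) = 12
P_5→P_1: (-6)(-8.5) − (-7)(-5) = 16
Σ = 218.5
Area = |Σ|/2 = 109.25.

109.25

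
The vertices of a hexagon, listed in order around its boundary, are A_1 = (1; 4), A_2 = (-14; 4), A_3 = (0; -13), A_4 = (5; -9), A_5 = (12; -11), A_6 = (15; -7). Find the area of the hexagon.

Apply the shoelace (surveyor's) formula: 2A = Σ (x_i·y_{i+1} − x_{i+1}·y_i), indices taken mod 6.
A_1→A_2: (1)(4) − (-14)(4) = 60
A_2→A_3: (-14)(-13) − (0)(4) = 182
A_3→A_4: (0)(-9) − (5)(-13) = 65
A_4→A_5: (5)(-11) − (12)(-9) = 53
A_5→A_6: (12)(-7) − (15)(-11) = 81
A_6→A_1: (15)(4) − (1)(-7) = 67
Σ = 508
Area = |Σ|/2 = 254.

254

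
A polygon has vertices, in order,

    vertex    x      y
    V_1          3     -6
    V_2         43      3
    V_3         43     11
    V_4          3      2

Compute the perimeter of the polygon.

|V_1V_2| = √((40)² + (9)²) = √1681 = 41
|V_2V_3| = √((0)² + (8)²) = √64 = 8
|V_3V_4| = √((-40)² + (-9)²) = √1681 = 41
|V_4V_1| = √((0)² + (-8)²) = √64 = 8
Perimeter = 41 + 8 + 41 + 8 = 98.

98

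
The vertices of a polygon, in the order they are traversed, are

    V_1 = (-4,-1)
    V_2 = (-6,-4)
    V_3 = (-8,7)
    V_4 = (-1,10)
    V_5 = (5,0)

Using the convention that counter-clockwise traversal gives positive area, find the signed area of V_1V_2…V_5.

-96

V_1→V_2: (-4)(-4) − (-6)(-1) = 10
V_2→V_3: (-6)(7) − (-8)(-4) = -74
V_3→V_4: (-8)(10) − (-1)(7) = -73
V_4→V_5: (-1)(0) − (5)(10) = -50
V_5→V_1: (5)(-1) − (-4)(0) = -5
Σ = -192
Signed area = Σ/2 = -96 (negative ⇒ clockwise traversal).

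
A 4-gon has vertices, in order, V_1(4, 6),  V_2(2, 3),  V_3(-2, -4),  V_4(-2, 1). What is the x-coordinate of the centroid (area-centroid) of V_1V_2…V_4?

-2/21

Apply the shoelace formula. First the cross-terms c_i = x_i·y_{i+1} − x_{i+1}·y_i:
  0, -2, -10, -16  ⇒  2A = -28, A = -14.
Then Σ (x_i + x_{i+1})·c_i = 8, so x̄ = 8 / (6·(-14)) = -2/21.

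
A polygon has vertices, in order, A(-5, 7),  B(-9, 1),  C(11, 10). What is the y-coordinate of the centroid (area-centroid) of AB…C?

Apply Gauss's area formula. First the cross-terms c_i = x_i·y_{i+1} − x_{i+1}·y_i:
  58, -101, 127  ⇒  2A = 84, A = 42.
Then Σ (y_i + y_{i+1})·c_i = 1512, so ȳ = 1512 / (6·42) = 6.

6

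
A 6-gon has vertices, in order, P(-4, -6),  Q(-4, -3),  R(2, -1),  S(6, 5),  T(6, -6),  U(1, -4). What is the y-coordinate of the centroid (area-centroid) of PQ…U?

-13/6

Apply the surveyor's formula. First the cross-terms c_i = x_i·y_{i+1} − x_{i+1}·y_i:
  -12, 10, 16, -66, -18, -22  ⇒  2A = -92, A = -46.
Then Σ (y_i + y_{i+1})·c_i = 598, so ȳ = 598 / (6·(-46)) = -13/6.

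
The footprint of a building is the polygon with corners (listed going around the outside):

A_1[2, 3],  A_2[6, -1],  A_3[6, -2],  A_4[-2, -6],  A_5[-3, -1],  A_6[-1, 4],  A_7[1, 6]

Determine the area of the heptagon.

Cross-terms: -20, -6, -40, -16, -13, -10, -9  ⇒  Σ = -114
Area = |Σ|/2 = 57.

57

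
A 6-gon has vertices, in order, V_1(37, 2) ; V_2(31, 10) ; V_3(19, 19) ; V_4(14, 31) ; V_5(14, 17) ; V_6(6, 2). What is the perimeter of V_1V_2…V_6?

|V_1V_2| = √((-6)² + (8)²) = √100 = 10
|V_2V_3| = √((-12)² + (9)²) = √225 = 15
|V_3V_4| = √((-5)² + (12)²) = √169 = 13
|V_4V_5| = √((0)² + (-14)²) = √196 = 14
|V_5V_6| = √((-8)² + (-15)²) = √289 = 17
|V_6V_1| = √((31)² + (0)²) = √961 = 31
Perimeter = 10 + 15 + 13 + 14 + 17 + 31 = 100.

100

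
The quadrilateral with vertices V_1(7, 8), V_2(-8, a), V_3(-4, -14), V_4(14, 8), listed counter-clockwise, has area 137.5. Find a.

The doubled signed area Σ (x_i y_{i+1} − x_{i+1} y_i) is linear in a.
With a=0 it equals 396; the coefficient of a is 11 (from the two edges through V_2).
So 11·a + 396 = 2·137.5 = 275 ⇒ a = -11.

-11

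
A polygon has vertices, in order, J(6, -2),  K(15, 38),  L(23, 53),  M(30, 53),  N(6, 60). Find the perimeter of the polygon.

152

|JK| = √((9)² + (40)²) = √1681 = 41
|KL| = √((8)² + (15)²) = √289 = 17
|LM| = √((7)² + (0)²) = √49 = 7
|MN| = √((-24)² + (7)²) = √625 = 25
|NJ| = √((0)² + (-62)²) = √3844 = 62
Perimeter = 41 + 17 + 7 + 25 + 62 = 152.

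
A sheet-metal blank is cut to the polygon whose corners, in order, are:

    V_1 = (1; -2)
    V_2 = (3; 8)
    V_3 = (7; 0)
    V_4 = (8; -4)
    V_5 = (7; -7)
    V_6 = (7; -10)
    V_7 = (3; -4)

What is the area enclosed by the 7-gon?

59.5

Apply the shoelace (surveyor's) formula: 2A = Σ (x_i·y_{i+1} − x_{i+1}·y_i), indices taken mod 7.
V_1→V_2: (1)(8) − (3)(-2) = 14
V_2→V_3: (3)(0) − (7)(8) = -56
V_3→V_4: (7)(-4) − (8)(0) = -28
V_4→V_5: (8)(-7) − (7)(-4) = -28
V_5→V_6: (7)(-10) − (7)(-7) = -21
V_6→V_7: (7)(-4) − (3)(-10) = 2
V_7→V_1: (3)(-2) − (1)(-4) = -2
Σ = -119
Area = |Σ|/2 = 59.5.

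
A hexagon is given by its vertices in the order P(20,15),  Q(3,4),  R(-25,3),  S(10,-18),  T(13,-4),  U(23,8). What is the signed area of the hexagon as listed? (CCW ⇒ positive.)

Apply the surveyor's formula: 2A = Σ (x_i·y_{i+1} − x_{i+1}·y_i), indices taken mod 6.
Cross-terms: 35, 109, 420, 194, 196, 185  ⇒  Σ = 1139
Signed area = Σ/2 = 569.5 (positive ⇒ counter-clockwise traversal).

569.5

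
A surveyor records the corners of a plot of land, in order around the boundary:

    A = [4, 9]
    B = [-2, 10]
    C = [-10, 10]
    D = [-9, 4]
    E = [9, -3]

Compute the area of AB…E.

Apply Gauss's area formula: 2A = Σ (x_i·y_{i+1} − x_{i+1}·y_i), indices taken mod 5.
Σ = (58) + (80) + (50) + (-9) + (93) = 272
Area = |Σ|/2 = 136.

136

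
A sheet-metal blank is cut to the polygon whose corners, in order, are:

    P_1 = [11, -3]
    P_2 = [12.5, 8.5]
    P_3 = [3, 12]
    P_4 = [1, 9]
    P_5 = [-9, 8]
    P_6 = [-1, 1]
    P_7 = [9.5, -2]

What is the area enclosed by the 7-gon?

Apply the surveyor's formula: 2A = Σ (x_i·y_{i+1} − x_{i+1}·y_i), indices taken mod 7.
P_1→P_2: (11)(8.5) − (12.5)(-3) = 131
P_2→P_3: (12.5)(12) − (3)(8.5) = 124.5
P_3→P_4: (3)(9) − (1)(12) = 15
P_4→P_5: (1)(8) − (-9)(9) = 89
P_5→P_6: (-9)(1) − (-1)(8) = -1
P_6→P_7: (-1)(-2) − (9.5)(1) = -7.5
P_7→P_1: (9.5)(-3) − (11)(-2) = -6.5
Σ = 344.5
Area = |Σ|/2 = 172.25.

172.25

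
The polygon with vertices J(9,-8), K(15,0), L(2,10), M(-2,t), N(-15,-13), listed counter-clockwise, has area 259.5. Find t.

-2

Write out the shoelace sum; only the two edges meeting at M involve t:
2·Area = [(2·t − (-2)·10) + ((-2)·(-13) − (-15)·t)] + 507
       = 17·t + 553 = 519
⇒ t = -2.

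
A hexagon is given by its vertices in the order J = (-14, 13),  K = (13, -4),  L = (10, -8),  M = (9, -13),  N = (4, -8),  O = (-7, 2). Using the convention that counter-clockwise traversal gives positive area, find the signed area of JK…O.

-183

Σ = (-113) + (-64) + (-58) + (-20) + (-48) + (-63) = -366
Signed area = Σ/2 = -183 (negative ⇒ clockwise traversal).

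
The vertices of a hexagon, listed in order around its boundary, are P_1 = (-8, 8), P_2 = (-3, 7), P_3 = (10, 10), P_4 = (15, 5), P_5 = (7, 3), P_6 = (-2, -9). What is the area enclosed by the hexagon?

183.5

Cross-terms: -32, -100, -100, 10, -57, -88  ⇒  Σ = -367
Area = |Σ|/2 = 183.5.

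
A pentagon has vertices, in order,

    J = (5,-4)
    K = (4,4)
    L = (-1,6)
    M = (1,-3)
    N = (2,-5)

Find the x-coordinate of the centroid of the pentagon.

Apply the shoelace formula. First the cross-terms c_i = x_i·y_{i+1} − x_{i+1}·y_i:
  36, 28, -3, 1, 17  ⇒  2A = 79, A = 39.5.
Then Σ (x_i + x_{i+1})·c_i = 530, so x̄ = 530 / (6·39.5) = 530/237.

530/237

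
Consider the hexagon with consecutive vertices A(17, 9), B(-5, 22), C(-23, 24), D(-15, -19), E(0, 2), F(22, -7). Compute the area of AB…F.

Σ = (419) + (386) + (797) + (-30) + (-44) + (317) = 1845
Area = |Σ|/2 = 922.5.

922.5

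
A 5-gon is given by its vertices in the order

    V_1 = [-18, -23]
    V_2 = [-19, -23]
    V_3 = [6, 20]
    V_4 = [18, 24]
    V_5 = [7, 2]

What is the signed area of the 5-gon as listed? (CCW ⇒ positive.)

Apply the shoelace (surveyor's) formula: 2A = Σ (x_i·y_{i+1} − x_{i+1}·y_i), indices taken mod 5.
Cross-terms: -23, -242, -216, -132, -125  ⇒  Σ = -738
Signed area = Σ/2 = -369 (negative ⇒ clockwise traversal).

-369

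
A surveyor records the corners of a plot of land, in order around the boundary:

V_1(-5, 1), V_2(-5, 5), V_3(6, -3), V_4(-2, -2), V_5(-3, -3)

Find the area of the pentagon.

Apply Gauss's area formula: 2A = Σ (x_i·y_{i+1} − x_{i+1}·y_i), indices taken mod 5.
Σ = (-20) + (-15) + (-18) + (0) + (-18) = -71
Area = |Σ|/2 = 35.5.

35.5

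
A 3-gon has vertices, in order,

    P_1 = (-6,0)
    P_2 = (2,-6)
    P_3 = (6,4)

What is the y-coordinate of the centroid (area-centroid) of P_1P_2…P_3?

-2/3

Apply the surveyor's formula. First the cross-terms c_i = x_i·y_{i+1} − x_{i+1}·y_i:
  36, 44, 24  ⇒  2A = 104, A = 52.
Then Σ (y_i + y_{i+1})·c_i = -208, so ȳ = -208 / (6·52) = -2/3.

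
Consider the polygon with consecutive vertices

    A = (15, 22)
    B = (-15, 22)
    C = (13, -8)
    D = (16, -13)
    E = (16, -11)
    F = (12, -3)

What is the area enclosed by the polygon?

439

A→B: (15)(22) − (-15)(22) = 660
B→C: (-15)(-8) − (13)(22) = -166
C→D: (13)(-13) − (16)(-8) = -41
D→E: (16)(-11) − (16)(-13) = 32
E→F: (16)(-3) − (12)(-11) = 84
F→A: (12)(22) − (15)(-3) = 309
Σ = 878
Area = |Σ|/2 = 439.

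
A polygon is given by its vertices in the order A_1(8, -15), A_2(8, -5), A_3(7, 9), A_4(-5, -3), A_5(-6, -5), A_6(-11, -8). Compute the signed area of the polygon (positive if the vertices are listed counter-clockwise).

220

Apply the shoelace formula: 2A = Σ (x_i·y_{i+1} − x_{i+1}·y_i), indices taken mod 6.
A_1→A_2: (8)(-5) − (8)(-15) = 80
A_2→A_3: (8)(9) − (7)(-5) = 107
A_3→A_4: (7)(-3) − (-5)(9) = 24
A_4→A_5: (-5)(-5) − (-6)(-3) = 7
A_5→A_6: (-6)(-8) − (-11)(-5) = -7
A_6→A_1: (-11)(-15) − (8)(-8) = 229
Σ = 440
Signed area = Σ/2 = 220 (positive ⇒ counter-clockwise traversal).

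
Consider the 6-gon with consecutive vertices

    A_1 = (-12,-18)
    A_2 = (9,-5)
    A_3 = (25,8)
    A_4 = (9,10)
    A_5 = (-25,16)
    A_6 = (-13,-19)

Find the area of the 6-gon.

Apply the shoelace (surveyor's) formula: 2A = Σ (x_i·y_{i+1} − x_{i+1}·y_i), indices taken mod 6.
Σ = (222) + (197) + (178) + (394) + (683) + (6) = 1680
Area = |Σ|/2 = 840.

840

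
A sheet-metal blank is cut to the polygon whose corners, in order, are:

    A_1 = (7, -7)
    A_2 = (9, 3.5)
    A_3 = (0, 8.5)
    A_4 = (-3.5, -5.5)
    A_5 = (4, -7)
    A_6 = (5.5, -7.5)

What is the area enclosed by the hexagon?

131.375

Σ = (87.5) + (76.5) + (29.75) + (46.5) + (8.5) + (14) = 262.75
Area = |Σ|/2 = 131.375.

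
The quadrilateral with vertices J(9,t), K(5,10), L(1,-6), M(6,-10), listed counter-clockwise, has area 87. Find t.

8

Write out the shoelace sum; only the two edges meeting at J involve t:
2·Area = [(6·t − 9·(-10)) + (9·10 − 5·t)] + -14
       = 1·t + 166 = 174
⇒ t = 8.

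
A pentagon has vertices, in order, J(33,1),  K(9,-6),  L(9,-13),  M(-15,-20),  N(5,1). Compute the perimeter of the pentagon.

114

|JK| = √((-24)² + (-7)²) = √625 = 25
|KL| = √((0)² + (-7)²) = √49 = 7
|LM| = √((-24)² + (-7)²) = √625 = 25
|MN| = √((20)² + (21)²) = √841 = 29
|NJ| = √((28)² + (0)²) = √784 = 28
Perimeter = 25 + 7 + 25 + 29 + 28 = 114.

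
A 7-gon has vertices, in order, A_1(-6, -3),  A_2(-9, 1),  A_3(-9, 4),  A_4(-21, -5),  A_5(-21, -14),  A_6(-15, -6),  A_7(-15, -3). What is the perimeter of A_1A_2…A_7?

|A_1A_2| = √((-3)² + (4)²) = √25 = 5
|A_2A_3| = √((0)² + (3)²) = √9 = 3
|A_3A_4| = √((-12)² + (-9)²) = √225 = 15
|A_4A_5| = √((0)² + (-9)²) = √81 = 9
|A_5A_6| = √((6)² + (8)²) = √100 = 10
|A_6A_7| = √((0)² + (3)²) = √9 = 3
|A_7A_1| = √((9)² + (0)²) = √81 = 9
Perimeter = 5 + 3 + 15 + 9 + 10 + 3 + 9 = 54.

54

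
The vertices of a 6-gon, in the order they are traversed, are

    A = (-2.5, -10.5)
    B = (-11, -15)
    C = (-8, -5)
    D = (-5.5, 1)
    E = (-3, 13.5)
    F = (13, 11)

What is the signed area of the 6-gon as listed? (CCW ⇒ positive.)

Apply the surveyor's formula: 2A = Σ (x_i·y_{i+1} − x_{i+1}·y_i), indices taken mod 6.
Σ = (-78) + (-65) + (-35.5) + (-71.25) + (-208.5) + (-109) = -567.25
Signed area = Σ/2 = -283.625 (negative ⇒ clockwise traversal).

-283.625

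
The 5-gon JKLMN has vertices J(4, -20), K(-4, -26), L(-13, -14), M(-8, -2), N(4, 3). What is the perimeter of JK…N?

74

|JK| = √((-8)² + (-6)²) = √100 = 10
|KL| = √((-9)² + (12)²) = √225 = 15
|LM| = √((5)² + (12)²) = √169 = 13
|MN| = √((12)² + (5)²) = √169 = 13
|NJ| = √((0)² + (-23)²) = √529 = 23
Perimeter = 10 + 15 + 13 + 13 + 23 = 74.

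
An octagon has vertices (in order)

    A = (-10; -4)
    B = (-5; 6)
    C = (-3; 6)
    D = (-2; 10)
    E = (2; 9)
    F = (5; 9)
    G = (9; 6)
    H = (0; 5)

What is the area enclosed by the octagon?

Apply Gauss's area formula: 2A = Σ (x_i·y_{i+1} − x_{i+1}·y_i), indices taken mod 8.
Cross-terms: -80, -12, -18, -38, -27, -51, 45, 50  ⇒  Σ = -131
Area = |Σ|/2 = 65.5.

65.5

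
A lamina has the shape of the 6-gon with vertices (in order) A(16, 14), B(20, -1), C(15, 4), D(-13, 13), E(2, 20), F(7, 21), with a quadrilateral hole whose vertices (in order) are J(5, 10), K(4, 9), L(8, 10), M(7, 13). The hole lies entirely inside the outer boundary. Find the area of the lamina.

Outer boundary:
A→B: (16)(-1) − (20)(14) = -296
B→C: (20)(4) − (15)(-1) = 95
C→D: (15)(13) − (-13)(4) = 247
D→E: (-13)(20) − (2)(13) = -286
E→F: (2)(21) − (7)(20) = -98
F→A: (7)(14) − (16)(21) = -238
Σ = -576
Area = |Σ|/2 = 288.
Hole:
Apply Gauss's area formula: 2A = Σ (x_i·y_{i+1} − x_{i+1}·y_i), indices taken mod 4.
Σ = (5) + (-32) + (34) + (5) = 12
Area = |Σ|/2 = 6.
Net area = 288 − 6 = 282.

282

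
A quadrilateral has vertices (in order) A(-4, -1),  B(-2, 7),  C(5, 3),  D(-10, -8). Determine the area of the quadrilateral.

Apply the shoelace (surveyor's) formula: 2A = Σ (x_i·y_{i+1} − x_{i+1}·y_i), indices taken mod 4.
Σ = (-30) + (-41) + (-10) + (-22) = -103
Area = |Σ|/2 = 51.5.

51.5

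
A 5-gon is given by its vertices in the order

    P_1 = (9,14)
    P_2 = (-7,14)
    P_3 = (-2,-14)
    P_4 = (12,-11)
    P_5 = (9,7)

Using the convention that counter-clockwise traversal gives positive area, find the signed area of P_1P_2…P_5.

393

Σ = (224) + (126) + (190) + (183) + (63) = 786
Signed area = Σ/2 = 393 (positive ⇒ counter-clockwise traversal).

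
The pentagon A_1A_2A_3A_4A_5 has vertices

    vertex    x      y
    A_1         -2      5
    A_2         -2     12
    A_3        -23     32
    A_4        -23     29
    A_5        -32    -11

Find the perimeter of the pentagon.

114

|A_1A_2| = √((0)² + (7)²) = √49 = 7
|A_2A_3| = √((-21)² + (20)²) = √841 = 29
|A_3A_4| = √((0)² + (-3)²) = √9 = 3
|A_4A_5| = √((-9)² + (-40)²) = √1681 = 41
|A_5A_1| = √((30)² + (16)²) = √1156 = 34
Perimeter = 7 + 29 + 3 + 41 + 34 = 114.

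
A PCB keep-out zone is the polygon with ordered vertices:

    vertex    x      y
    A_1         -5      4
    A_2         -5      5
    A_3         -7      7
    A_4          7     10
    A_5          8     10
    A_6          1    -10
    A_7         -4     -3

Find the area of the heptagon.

Σ = (-5) + (0) + (-119) + (-10) + (-90) + (-43) + (-31) = -298
Area = |Σ|/2 = 149.

149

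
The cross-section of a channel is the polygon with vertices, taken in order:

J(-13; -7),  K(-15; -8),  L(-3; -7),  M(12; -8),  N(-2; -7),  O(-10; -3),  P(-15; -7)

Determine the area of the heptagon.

Σ = (-1) + (81) + (108) + (-100) + (-64) + (25) + (14) = 63
Area = |Σ|/2 = 31.5.

31.5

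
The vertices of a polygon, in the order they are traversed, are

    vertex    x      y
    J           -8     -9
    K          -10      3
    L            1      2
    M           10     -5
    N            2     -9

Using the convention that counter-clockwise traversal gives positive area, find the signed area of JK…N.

-166

Apply the surveyor's formula: 2A = Σ (x_i·y_{i+1} − x_{i+1}·y_i), indices taken mod 5.
J→K: (-8)(3) − (-10)(-9) = -114
K→L: (-10)(2) − (1)(3) = -23
L→M: (1)(-5) − (10)(2) = -25
M→N: (10)(-9) − (2)(-5) = -80
N→J: (2)(-9) − (-8)(-9) = -90
Σ = -332
Signed area = Σ/2 = -166 (negative ⇒ clockwise traversal).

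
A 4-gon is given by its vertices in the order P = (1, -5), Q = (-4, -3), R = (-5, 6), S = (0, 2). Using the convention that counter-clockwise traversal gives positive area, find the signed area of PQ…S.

Apply Gauss's area formula: 2A = Σ (x_i·y_{i+1} − x_{i+1}·y_i), indices taken mod 4.
Σ = (-23) + (-39) + (-10) + (-2) = -74
Signed area = Σ/2 = -37 (negative ⇒ clockwise traversal).

-37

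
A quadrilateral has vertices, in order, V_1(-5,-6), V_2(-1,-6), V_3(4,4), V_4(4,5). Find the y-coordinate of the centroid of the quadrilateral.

Apply the shoelace formula. First the cross-terms c_i = x_i·y_{i+1} − x_{i+1}·y_i:
  24, 20, 4, 1  ⇒  2A = 49, A = 24.5.
Then Σ (y_i + y_{i+1})·c_i = -293, so ȳ = -293 / (6·24.5) = -293/147.

-293/147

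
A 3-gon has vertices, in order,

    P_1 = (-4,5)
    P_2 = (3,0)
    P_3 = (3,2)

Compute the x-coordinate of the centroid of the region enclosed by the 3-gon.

2/3

Apply the surveyor's formula. First the cross-terms c_i = x_i·y_{i+1} − x_{i+1}·y_i:
  -15, 6, 23  ⇒  2A = 14, A = 7.
Then Σ (x_i + x_{i+1})·c_i = 28, so x̄ = 28 / (6·7) = 2/3.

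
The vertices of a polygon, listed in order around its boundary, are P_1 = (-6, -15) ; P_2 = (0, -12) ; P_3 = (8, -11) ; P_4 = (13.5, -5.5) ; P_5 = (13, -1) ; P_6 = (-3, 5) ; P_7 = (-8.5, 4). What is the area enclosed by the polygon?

P_1→P_2: (-6)(-12) − (0)(-15) = 72
P_2→P_3: (0)(-11) − (8)(-12) = 96
P_3→P_4: (8)(-5.5) − (13.5)(-11) = 104.5
P_4→P_5: (13.5)(-1) − (13)(-5.5) = 58
P_5→P_6: (13)(5) − (-3)(-1) = 62
P_6→P_7: (-3)(4) − (-8.5)(5) = 30.5
P_7→P_1: (-8.5)(-15) − (-6)(4) = 151.5
Σ = 574.5
Area = |Σ|/2 = 287.25.

287.25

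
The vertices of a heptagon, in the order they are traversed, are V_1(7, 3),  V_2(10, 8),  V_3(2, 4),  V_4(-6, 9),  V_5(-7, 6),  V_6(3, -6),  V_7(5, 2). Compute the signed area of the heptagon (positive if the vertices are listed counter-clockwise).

Apply Gauss's area formula: 2A = Σ (x_i·y_{i+1} − x_{i+1}·y_i), indices taken mod 7.
Σ = (26) + (24) + (42) + (27) + (24) + (36) + (1) = 180
Signed area = Σ/2 = 90 (positive ⇒ counter-clockwise traversal).

90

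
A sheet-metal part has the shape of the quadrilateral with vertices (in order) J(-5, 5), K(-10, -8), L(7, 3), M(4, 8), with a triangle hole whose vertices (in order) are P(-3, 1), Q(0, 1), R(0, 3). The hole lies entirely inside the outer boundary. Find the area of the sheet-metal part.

Outer boundary:
Apply the surveyor's formula: 2A = Σ (x_i·y_{i+1} − x_{i+1}·y_i), indices taken mod 4.
Σ = (90) + (26) + (44) + (60) = 220
Area = |Σ|/2 = 110.
Hole:
Σ = (-3) + (0) + (9) = 6
Area = |Σ|/2 = 3.
Net area = 110 − 3 = 107.

107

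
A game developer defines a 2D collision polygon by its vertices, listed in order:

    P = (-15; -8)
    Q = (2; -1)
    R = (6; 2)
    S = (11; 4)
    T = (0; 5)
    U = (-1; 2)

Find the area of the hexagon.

70.5

Apply Gauss's area formula: 2A = Σ (x_i·y_{i+1} − x_{i+1}·y_i), indices taken mod 6.
P→Q: (-15)(-1) − (2)(-8) = 31
Q→R: (2)(2) − (6)(-1) = 10
R→S: (6)(4) − (11)(2) = 2
S→T: (11)(5) − (0)(4) = 55
T→U: (0)(2) − (-1)(5) = 5
U→P: (-1)(-8) − (-15)(2) = 38
Σ = 141
Area = |Σ|/2 = 70.5.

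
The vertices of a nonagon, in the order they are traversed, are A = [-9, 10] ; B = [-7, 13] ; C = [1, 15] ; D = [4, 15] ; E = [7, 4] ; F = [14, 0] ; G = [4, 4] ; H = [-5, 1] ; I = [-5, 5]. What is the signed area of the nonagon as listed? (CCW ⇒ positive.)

-150

Apply the shoelace formula: 2A = Σ (x_i·y_{i+1} − x_{i+1}·y_i), indices taken mod 9.
Cross-terms: -47, -118, -45, -89, -56, 56, 24, -20, -5  ⇒  Σ = -300
Signed area = Σ/2 = -150 (negative ⇒ clockwise traversal).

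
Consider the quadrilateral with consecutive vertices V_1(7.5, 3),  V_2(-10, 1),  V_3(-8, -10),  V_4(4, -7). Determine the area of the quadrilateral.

Σ = (37.5) + (108) + (96) + (64.5) = 306
Area = |Σ|/2 = 153.

153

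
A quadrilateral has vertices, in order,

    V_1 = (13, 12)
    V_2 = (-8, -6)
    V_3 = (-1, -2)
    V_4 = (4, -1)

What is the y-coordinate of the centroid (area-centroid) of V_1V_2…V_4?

Apply the shoelace formula. First the cross-terms c_i = x_i·y_{i+1} − x_{i+1}·y_i:
  18, 10, 9, 61  ⇒  2A = 98, A = 49.
Then Σ (y_i + y_{i+1})·c_i = 672, so ȳ = 672 / (6·49) = 16/7.

16/7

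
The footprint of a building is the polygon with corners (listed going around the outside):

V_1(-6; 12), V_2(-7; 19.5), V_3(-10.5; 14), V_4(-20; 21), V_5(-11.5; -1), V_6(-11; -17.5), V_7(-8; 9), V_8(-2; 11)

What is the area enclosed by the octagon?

159

Apply the shoelace formula: 2A = Σ (x_i·y_{i+1} − x_{i+1}·y_i), indices taken mod 8.
V_1→V_2: (-6)(19.5) − (-7)(12) = -33
V_2→V_3: (-7)(14) − (-10.5)(19.5) = 106.75
V_3→V_4: (-10.5)(21) − (-20)(14) = 59.5
V_4→V_5: (-20)(-1) − (-11.5)(21) = 261.5
V_5→V_6: (-11.5)(-17.5) − (-11)(-1) = 190.25
V_6→V_7: (-11)(9) − (-8)(-17.5) = -239
V_7→V_8: (-8)(11) − (-2)(9) = -70
V_8→V_1: (-2)(12) − (-6)(11) = 42
Σ = 318
Area = |Σ|/2 = 159.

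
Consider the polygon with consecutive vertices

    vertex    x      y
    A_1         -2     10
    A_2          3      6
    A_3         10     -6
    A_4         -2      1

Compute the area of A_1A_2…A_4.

70

Apply the surveyor's formula: 2A = Σ (x_i·y_{i+1} − x_{i+1}·y_i), indices taken mod 4.
Σ = (-42) + (-78) + (-2) + (-18) = -140
Area = |Σ|/2 = 70.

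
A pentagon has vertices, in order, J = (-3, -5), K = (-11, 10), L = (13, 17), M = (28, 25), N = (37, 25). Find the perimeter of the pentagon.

|JK| = √((-8)² + (15)²) = √289 = 17
|KL| = √((24)² + (7)²) = √625 = 25
|LM| = √((15)² + (8)²) = √289 = 17
|MN| = √((9)² + (0)²) = √81 = 9
|NJ| = √((-40)² + (-30)²) = √2500 = 50
Perimeter = 17 + 25 + 17 + 9 + 50 = 118.

118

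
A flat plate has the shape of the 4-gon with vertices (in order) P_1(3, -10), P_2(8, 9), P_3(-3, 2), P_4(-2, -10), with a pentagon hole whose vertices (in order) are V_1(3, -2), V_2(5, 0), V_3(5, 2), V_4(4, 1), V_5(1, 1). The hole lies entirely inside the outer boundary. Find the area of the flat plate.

109.5

Outer boundary:
Σ = (107) + (43) + (34) + (50) = 234
Area = |Σ|/2 = 117.
Hole:
Apply Gauss's area formula: 2A = Σ (x_i·y_{i+1} − x_{i+1}·y_i), indices taken mod 5.
Σ = (10) + (10) + (-3) + (3) + (-5) = 15
Area = |Σ|/2 = 7.5.
Net area = 117 − 7.5 = 109.5.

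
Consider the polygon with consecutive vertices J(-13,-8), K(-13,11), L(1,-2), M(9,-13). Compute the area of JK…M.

234

Apply Gauss's area formula: 2A = Σ (x_i·y_{i+1} − x_{i+1}·y_i), indices taken mod 4.
J→K: (-13)(11) − (-13)(-8) = -247
K→L: (-13)(-2) − (1)(11) = 15
L→M: (1)(-13) − (9)(-2) = 5
M→J: (9)(-8) − (-13)(-13) = -241
Σ = -468
Area = |Σ|/2 = 234.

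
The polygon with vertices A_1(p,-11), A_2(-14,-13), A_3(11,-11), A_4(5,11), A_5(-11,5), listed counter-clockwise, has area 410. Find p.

-13

The doubled signed area Σ (x_i y_{i+1} − x_{i+1} y_i) is linear in p.
With p=0 it equals 586; the coefficient of p is -18 (from the two edges through A_1).
So -18·p + 586 = 2·410 = 820 ⇒ p = -13.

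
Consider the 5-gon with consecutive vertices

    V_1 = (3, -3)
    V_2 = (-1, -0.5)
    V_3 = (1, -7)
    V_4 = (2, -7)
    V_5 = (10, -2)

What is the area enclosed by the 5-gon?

26

Apply the shoelace formula: 2A = Σ (x_i·y_{i+1} − x_{i+1}·y_i), indices taken mod 5.
Σ = (-4.5) + (7.5) + (7) + (66) + (-24) = 52
Area = |Σ|/2 = 26.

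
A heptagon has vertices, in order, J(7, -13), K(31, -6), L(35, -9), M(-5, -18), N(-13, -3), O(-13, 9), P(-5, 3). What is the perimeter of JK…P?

130

|JK| = √((24)² + (7)²) = √625 = 25
|KL| = √((4)² + (-3)²) = √25 = 5
|LM| = √((-40)² + (-9)²) = √1681 = 41
|MN| = √((-8)² + (15)²) = √289 = 17
|NO| = √((0)² + (12)²) = √144 = 12
|OP| = √((8)² + (-6)²) = √100 = 10
|PJ| = √((12)² + (-16)²) = √400 = 20
Perimeter = 25 + 5 + 41 + 17 + 12 + 10 + 20 = 130.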